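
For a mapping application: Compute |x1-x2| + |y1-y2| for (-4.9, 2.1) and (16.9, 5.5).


|(-4.9)-16.9| + |2.1-5.5| = 21.8 + 3.4 = 25.2

25.2


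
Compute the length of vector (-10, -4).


|u| = sqrt((-10)^2 + (-4)^2) = sqrt(116) = 10.7703

10.7703


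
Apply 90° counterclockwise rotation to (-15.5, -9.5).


90° CCW: (x,y) -> (-y, x)
(-15.5,-9.5) -> (9.5, -15.5)

(9.5, -15.5)


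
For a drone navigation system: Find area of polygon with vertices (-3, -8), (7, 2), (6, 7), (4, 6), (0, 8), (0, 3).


Shoelace sum: ((-3)*2 - 7*(-8)) + (7*7 - 6*2) + (6*6 - 4*7) + (4*8 - 0*6) + (0*3 - 0*8) + (0*(-8) - (-3)*3)
= 136
Area = |136|/2 = 68

68


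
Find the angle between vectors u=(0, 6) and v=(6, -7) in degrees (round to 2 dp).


u.v = -42, |u| = sqrt(36) = 6, |v| = sqrt(85) = 9.2195
cos(theta) = u.v/(|u||v|) = -42/sqrt(3060) = -0.759257
theta = acos(-0.759257) = 139.4 degrees

139.4 degrees


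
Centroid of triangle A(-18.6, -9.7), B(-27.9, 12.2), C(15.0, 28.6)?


Centroid = ((x_A+x_B+x_C)/3, (y_A+y_B+y_C)/3)
= (((-18.6)+(-27.9)+15)/3, ((-9.7)+12.2+28.6)/3)
= (-10.5, 10.3667)

(-10.5, 10.3667)


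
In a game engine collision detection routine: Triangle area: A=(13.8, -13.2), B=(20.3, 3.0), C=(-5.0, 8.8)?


Area = |x_A(y_B-y_C) + x_B(y_C-y_A) + x_C(y_A-y_B)|/2
= |(-80.04) + 446.6 + 81|/2
= 447.56/2 = 223.78

223.78


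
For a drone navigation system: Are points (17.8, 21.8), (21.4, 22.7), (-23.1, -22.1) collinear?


Cross product: (21.4-17.8)*((-22.1)-21.8) - (22.7-21.8)*((-23.1)-17.8)
= -121.23

No, not collinear


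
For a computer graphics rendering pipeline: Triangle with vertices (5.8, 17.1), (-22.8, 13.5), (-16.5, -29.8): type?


Side lengths squared: AB^2=830.92, BC^2=1914.58, CA^2=2696.9
Sorted: [830.92, 1914.58, 2696.9]
By sides: Scalene, By angles: Acute

Scalene, Acute


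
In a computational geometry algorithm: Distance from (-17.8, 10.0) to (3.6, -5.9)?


dx=21.4, dy=-15.9
d^2 = 21.4^2 + (-15.9)^2 = 710.77
d = sqrt(710.77) = 26.6603

26.6603


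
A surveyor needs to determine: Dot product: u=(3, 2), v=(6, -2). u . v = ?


u . v = u_x*v_x + u_y*v_y = 3*6 + 2*(-2)
= 18 + (-4) = 14

14


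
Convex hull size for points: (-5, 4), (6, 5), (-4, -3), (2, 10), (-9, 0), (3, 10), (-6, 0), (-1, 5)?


Convex hull vertices (CCW): (-9, 0), (-4, -3), (6, 5), (3, 10), (2, 10), (-5, 4)
Count = 6

6


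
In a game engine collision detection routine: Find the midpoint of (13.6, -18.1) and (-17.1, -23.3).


M = ((13.6+(-17.1))/2, ((-18.1)+(-23.3))/2)
= (-1.75, -20.7)

(-1.75, -20.7)


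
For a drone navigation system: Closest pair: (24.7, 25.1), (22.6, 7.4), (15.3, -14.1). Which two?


d(P0,P1) = 17.8241, d(P0,P2) = 40.3113, d(P1,P2) = 22.7055
Closest: P0 and P1

Closest pair: (24.7, 25.1) and (22.6, 7.4), distance = 17.8241


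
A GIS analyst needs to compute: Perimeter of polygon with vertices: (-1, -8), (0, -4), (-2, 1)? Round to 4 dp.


Sides: (-1, -8)->(0, -4): sqrt(17) = 4.123106, (0, -4)->(-2, 1): sqrt(29) = 5.385165, (-2, 1)->(-1, -8): sqrt(82) = 9.055385
Sum = 18.563656
Perimeter = 18.5637

18.5637


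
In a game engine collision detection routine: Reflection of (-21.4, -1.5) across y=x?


Reflection over y=x: (x,y) -> (y,x)
(-21.4, -1.5) -> (-1.5, -21.4)

(-1.5, -21.4)


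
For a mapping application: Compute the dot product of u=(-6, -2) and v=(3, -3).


u . v = u_x*v_x + u_y*v_y = (-6)*3 + (-2)*(-3)
= (-18) + 6 = -12

-12


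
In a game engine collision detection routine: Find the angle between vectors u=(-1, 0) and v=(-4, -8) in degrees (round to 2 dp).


u.v = 4, |u| = sqrt(1) = 1, |v| = sqrt(80) = 8.9443
cos(theta) = u.v/(|u||v|) = 4/sqrt(80) = 0.447214
theta = acos(0.447214) = 63.43 degrees

63.43 degrees


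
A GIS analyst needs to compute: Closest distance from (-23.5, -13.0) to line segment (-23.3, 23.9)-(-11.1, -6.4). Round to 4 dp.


Project P onto AB: t = 1 (clamped to [0,1])
Closest point on segment: (-11.1, -6.4)
Distance: 14.0471

14.0471


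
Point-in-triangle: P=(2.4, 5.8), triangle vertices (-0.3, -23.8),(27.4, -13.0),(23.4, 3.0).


Cross products: AB x AP = 790.76, BC x BP = 324.8, CA x CP = -629.16
All same sign? no

No, outside


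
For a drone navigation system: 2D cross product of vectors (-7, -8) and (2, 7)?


u x v = u_x*v_y - u_y*v_x = (-7)*7 - (-8)*2
= (-49) - (-16) = -33

-33


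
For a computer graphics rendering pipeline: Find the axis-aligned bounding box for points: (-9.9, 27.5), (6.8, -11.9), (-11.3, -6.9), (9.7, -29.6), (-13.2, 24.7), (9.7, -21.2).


x range: [-13.2, 9.7]
y range: [-29.6, 27.5]
Bounding box: (-13.2,-29.6) to (9.7,27.5)

(-13.2,-29.6) to (9.7,27.5)


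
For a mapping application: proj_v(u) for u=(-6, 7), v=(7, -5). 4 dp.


u.v = -77, |v| = sqrt(74) = 8.6023
Scalar projection = u.v / |v| = -77 / sqrt(74) = -8.9511

-8.9511


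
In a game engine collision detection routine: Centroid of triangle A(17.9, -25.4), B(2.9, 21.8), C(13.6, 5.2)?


Centroid = ((x_A+x_B+x_C)/3, (y_A+y_B+y_C)/3)
= ((17.9+2.9+13.6)/3, ((-25.4)+21.8+5.2)/3)
= (11.4667, 0.5333)

(11.4667, 0.5333)


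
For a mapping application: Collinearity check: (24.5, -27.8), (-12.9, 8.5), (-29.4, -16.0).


Cross product: ((-12.9)-24.5)*((-16)-(-27.8)) - (8.5-(-27.8))*((-29.4)-24.5)
= 1515.25

No, not collinear


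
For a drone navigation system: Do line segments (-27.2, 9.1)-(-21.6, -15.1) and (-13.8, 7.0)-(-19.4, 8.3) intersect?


Cross products: d1=5.66, d2=133.9, d3=312.52, d4=184.28
d1*d2 < 0 and d3*d4 < 0? no

No, they don't intersect


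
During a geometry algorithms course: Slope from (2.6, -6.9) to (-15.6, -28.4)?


slope = (y2-y1)/(x2-x1) = ((-28.4)-(-6.9))/((-15.6)-2.6) = (-21.5)/(-18.2) = 1.1813

1.1813


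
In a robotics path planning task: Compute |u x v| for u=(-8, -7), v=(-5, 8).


|u x v| = |(-8)*8 - (-7)*(-5)|
= |(-64) - 35| = 99

99


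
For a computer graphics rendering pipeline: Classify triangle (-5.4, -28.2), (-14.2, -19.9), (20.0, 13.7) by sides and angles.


Side lengths squared: AB^2=146.33, BC^2=2298.6, CA^2=2400.77
Sorted: [146.33, 2298.6, 2400.77]
By sides: Scalene, By angles: Acute

Scalene, Acute


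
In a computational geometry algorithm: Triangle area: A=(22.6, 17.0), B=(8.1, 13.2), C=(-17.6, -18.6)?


Area = |x_A(y_B-y_C) + x_B(y_C-y_A) + x_C(y_A-y_B)|/2
= |718.68 + (-288.36) + (-66.88)|/2
= 363.44/2 = 181.72

181.72


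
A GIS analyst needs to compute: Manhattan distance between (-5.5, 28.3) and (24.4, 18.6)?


|(-5.5)-24.4| + |28.3-18.6| = 29.9 + 9.7 = 39.6

39.6


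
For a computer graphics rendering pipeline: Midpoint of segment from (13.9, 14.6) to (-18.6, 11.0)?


M = ((13.9+(-18.6))/2, (14.6+11)/2)
= (-2.35, 12.8)

(-2.35, 12.8)


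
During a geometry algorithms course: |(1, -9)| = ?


|u| = sqrt(1^2 + (-9)^2) = sqrt(82) = 9.0554

9.0554


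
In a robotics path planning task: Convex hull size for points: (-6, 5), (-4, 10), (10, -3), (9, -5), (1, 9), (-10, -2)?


Convex hull vertices (CCW): (-10, -2), (9, -5), (10, -3), (1, 9), (-4, 10)
Count = 5

5


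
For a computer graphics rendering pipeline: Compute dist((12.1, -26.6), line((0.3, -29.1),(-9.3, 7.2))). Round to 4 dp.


|cross product| = 452.34
|line direction| = sqrt(1409.85) = 37.548
Distance = 452.34/sqrt(1409.85) = 12.047

12.047


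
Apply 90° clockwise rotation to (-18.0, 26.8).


90° CW: (x,y) -> (y, -x)
(-18,26.8) -> (26.8, 18)

(26.8, 18)


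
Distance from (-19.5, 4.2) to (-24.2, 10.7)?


dx=-4.7, dy=6.5
d^2 = (-4.7)^2 + 6.5^2 = 64.34
d = sqrt(64.34) = 8.0212

8.0212


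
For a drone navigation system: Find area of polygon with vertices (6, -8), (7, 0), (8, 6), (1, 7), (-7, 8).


Shoelace sum: (6*0 - 7*(-8)) + (7*6 - 8*0) + (8*7 - 1*6) + (1*8 - (-7)*7) + ((-7)*(-8) - 6*8)
= 213
Area = |213|/2 = 106.5

106.5


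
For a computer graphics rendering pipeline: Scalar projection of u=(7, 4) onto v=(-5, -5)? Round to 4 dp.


u.v = -55, |v| = sqrt(50) = 7.0711
Scalar projection = u.v / |v| = -55 / sqrt(50) = -7.7782

-7.7782


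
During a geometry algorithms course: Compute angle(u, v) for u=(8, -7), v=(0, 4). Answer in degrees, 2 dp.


u.v = -28, |u| = sqrt(113) = 10.6301, |v| = sqrt(16) = 4
cos(theta) = u.v/(|u||v|) = -28/sqrt(1808) = -0.658505
theta = acos(-0.658505) = 131.19 degrees

131.19 degrees


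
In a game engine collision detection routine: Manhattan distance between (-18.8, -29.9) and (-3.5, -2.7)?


|(-18.8)-(-3.5)| + |(-29.9)-(-2.7)| = 15.3 + 27.2 = 42.5

42.5


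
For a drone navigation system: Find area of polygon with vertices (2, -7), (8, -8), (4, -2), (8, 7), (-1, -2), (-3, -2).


Shoelace sum: (2*(-8) - 8*(-7)) + (8*(-2) - 4*(-8)) + (4*7 - 8*(-2)) + (8*(-2) - (-1)*7) + ((-1)*(-2) - (-3)*(-2)) + ((-3)*(-7) - 2*(-2))
= 112
Area = |112|/2 = 56

56


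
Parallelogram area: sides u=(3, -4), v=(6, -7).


|u x v| = |3*(-7) - (-4)*6|
= |(-21) - (-24)| = 3

3


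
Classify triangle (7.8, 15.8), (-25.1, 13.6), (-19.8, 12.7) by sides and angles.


Side lengths squared: AB^2=1087.25, BC^2=28.9, CA^2=771.37
Sorted: [28.9, 771.37, 1087.25]
By sides: Scalene, By angles: Obtuse

Scalene, Obtuse


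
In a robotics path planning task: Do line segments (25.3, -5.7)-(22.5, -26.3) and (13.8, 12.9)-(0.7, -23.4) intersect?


Cross products: d1=661.11, d2=829.33, d3=-288.98, d4=-457.2
d1*d2 < 0 and d3*d4 < 0? no

No, they don't intersect


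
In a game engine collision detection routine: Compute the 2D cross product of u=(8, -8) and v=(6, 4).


u x v = u_x*v_y - u_y*v_x = 8*4 - (-8)*6
= 32 - (-48) = 80

80


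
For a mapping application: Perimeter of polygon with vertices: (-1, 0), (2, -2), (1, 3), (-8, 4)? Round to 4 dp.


Sides: (-1, 0)->(2, -2): sqrt(13) = 3.605551, (2, -2)->(1, 3): sqrt(26) = 5.09902, (1, 3)->(-8, 4): sqrt(82) = 9.055385, (-8, 4)->(-1, 0): sqrt(65) = 8.062258
Sum = 25.822214
Perimeter = 25.8222

25.8222


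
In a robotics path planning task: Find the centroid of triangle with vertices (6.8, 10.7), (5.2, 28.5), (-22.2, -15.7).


Centroid = ((x_A+x_B+x_C)/3, (y_A+y_B+y_C)/3)
= ((6.8+5.2+(-22.2))/3, (10.7+28.5+(-15.7))/3)
= (-3.4, 7.8333)

(-3.4, 7.8333)


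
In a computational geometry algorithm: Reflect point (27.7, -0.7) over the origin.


Reflection over origin: (x,y) -> (-x,-y)
(27.7, -0.7) -> (-27.7, 0.7)

(-27.7, 0.7)


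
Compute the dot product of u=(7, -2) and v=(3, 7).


u . v = u_x*v_x + u_y*v_y = 7*3 + (-2)*7
= 21 + (-14) = 7

7


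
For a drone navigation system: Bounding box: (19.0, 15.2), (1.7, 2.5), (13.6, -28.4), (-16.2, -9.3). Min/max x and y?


x range: [-16.2, 19]
y range: [-28.4, 15.2]
Bounding box: (-16.2,-28.4) to (19,15.2)

(-16.2,-28.4) to (19,15.2)


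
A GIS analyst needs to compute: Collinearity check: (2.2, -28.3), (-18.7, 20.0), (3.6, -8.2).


Cross product: ((-18.7)-2.2)*((-8.2)-(-28.3)) - (20-(-28.3))*(3.6-2.2)
= -487.71

No, not collinear


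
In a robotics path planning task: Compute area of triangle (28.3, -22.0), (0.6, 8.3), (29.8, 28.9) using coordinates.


Area = |x_A(y_B-y_C) + x_B(y_C-y_A) + x_C(y_A-y_B)|/2
= |(-582.98) + 30.54 + (-902.94)|/2
= 1455.38/2 = 727.69

727.69


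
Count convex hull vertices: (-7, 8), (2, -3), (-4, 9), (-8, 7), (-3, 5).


Convex hull vertices (CCW): (-8, 7), (2, -3), (-4, 9), (-7, 8)
Count = 4

4


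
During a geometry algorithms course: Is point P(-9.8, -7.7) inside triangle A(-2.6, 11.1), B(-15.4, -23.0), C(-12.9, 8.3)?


Cross products: AB x AP = -4.88, BC x BP = -137.03, CA x CP = -173.48
All same sign? yes

Yes, inside


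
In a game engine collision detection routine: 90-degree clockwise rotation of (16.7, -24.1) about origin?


90° CW: (x,y) -> (y, -x)
(16.7,-24.1) -> (-24.1, -16.7)

(-24.1, -16.7)


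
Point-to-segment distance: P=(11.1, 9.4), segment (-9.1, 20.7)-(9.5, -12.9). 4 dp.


Project P onto AB: t = 0.5122 (clamped to [0,1])
Closest point on segment: (0.4262, 3.4913)
Distance: 12.2001

12.2001


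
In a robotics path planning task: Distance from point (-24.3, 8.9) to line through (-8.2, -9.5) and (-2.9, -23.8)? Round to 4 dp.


|cross product| = 132.71
|line direction| = sqrt(232.58) = 15.2506
Distance = 132.71/sqrt(232.58) = 8.702

8.702


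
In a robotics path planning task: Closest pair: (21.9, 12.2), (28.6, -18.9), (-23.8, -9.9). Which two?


d(P0,P1) = 31.8135, d(P0,P2) = 50.7632, d(P1,P2) = 53.1673
Closest: P0 and P1

Closest pair: (21.9, 12.2) and (28.6, -18.9), distance = 31.8135


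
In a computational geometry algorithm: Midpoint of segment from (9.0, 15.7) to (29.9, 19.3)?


M = ((9+29.9)/2, (15.7+19.3)/2)
= (19.45, 17.5)

(19.45, 17.5)


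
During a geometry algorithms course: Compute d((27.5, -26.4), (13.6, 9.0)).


dx=-13.9, dy=35.4
d^2 = (-13.9)^2 + 35.4^2 = 1446.37
d = sqrt(1446.37) = 38.0312

38.0312


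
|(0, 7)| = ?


|u| = sqrt(0^2 + 7^2) = sqrt(49) = 7

7


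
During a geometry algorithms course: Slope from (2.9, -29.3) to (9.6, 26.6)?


slope = (y2-y1)/(x2-x1) = (26.6-(-29.3))/(9.6-2.9) = 55.9/6.7 = 8.3433

8.3433


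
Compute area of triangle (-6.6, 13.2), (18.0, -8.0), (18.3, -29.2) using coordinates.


Area = |x_A(y_B-y_C) + x_B(y_C-y_A) + x_C(y_A-y_B)|/2
= |(-139.92) + (-763.2) + 387.96|/2
= 515.16/2 = 257.58

257.58


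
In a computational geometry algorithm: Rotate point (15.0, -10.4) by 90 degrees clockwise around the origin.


90° CW: (x,y) -> (y, -x)
(15,-10.4) -> (-10.4, -15)

(-10.4, -15)


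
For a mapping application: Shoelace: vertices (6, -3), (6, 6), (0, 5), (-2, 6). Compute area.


Shoelace sum: (6*6 - 6*(-3)) + (6*5 - 0*6) + (0*6 - (-2)*5) + ((-2)*(-3) - 6*6)
= 64
Area = |64|/2 = 32

32


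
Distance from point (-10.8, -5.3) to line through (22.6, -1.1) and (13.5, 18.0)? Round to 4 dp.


|cross product| = 676.16
|line direction| = sqrt(447.62) = 21.157
Distance = 676.16/sqrt(447.62) = 31.9591

31.9591


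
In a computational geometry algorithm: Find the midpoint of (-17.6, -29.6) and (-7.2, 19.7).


M = (((-17.6)+(-7.2))/2, ((-29.6)+19.7)/2)
= (-12.4, -4.95)

(-12.4, -4.95)


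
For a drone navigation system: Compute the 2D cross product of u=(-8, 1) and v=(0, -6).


u x v = u_x*v_y - u_y*v_x = (-8)*(-6) - 1*0
= 48 - 0 = 48

48


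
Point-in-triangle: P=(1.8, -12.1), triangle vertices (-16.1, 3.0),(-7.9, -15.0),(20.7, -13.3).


Cross products: AB x AP = 198.38, BC x BP = 66.45, CA x CP = 263.91
All same sign? yes

Yes, inside


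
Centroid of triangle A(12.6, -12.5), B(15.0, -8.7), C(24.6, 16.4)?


Centroid = ((x_A+x_B+x_C)/3, (y_A+y_B+y_C)/3)
= ((12.6+15+24.6)/3, ((-12.5)+(-8.7)+16.4)/3)
= (17.4, -1.6)

(17.4, -1.6)


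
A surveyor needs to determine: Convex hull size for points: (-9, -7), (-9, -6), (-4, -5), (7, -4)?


Convex hull vertices (CCW): (-9, -7), (7, -4), (-4, -5), (-9, -6)
Count = 4

4


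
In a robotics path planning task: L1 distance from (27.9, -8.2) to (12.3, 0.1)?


|27.9-12.3| + |(-8.2)-0.1| = 15.6 + 8.3 = 23.9

23.9


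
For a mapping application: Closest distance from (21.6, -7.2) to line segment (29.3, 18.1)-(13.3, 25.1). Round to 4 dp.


Project P onto AB: t = 0 (clamped to [0,1])
Closest point on segment: (29.3, 18.1)
Distance: 26.4458

26.4458


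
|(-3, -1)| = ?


|u| = sqrt((-3)^2 + (-1)^2) = sqrt(10) = 3.1623

3.1623


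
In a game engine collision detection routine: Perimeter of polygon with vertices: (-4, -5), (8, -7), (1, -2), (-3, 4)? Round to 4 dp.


Sides: (-4, -5)->(8, -7): sqrt(148) = 12.165525, (8, -7)->(1, -2): sqrt(74) = 8.602325, (1, -2)->(-3, 4): sqrt(52) = 7.211103, (-3, 4)->(-4, -5): sqrt(82) = 9.055385
Sum = 37.034338
Perimeter = 37.0343

37.0343


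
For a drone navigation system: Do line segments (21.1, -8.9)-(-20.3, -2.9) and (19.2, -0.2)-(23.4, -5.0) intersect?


Cross products: d1=-27.42, d2=-200.94, d3=-348.78, d4=-175.26
d1*d2 < 0 and d3*d4 < 0? no

No, they don't intersect


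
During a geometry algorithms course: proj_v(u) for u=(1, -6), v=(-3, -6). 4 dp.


u.v = 33, |v| = sqrt(45) = 6.7082
Scalar projection = u.v / |v| = 33 / sqrt(45) = 4.9193

4.9193


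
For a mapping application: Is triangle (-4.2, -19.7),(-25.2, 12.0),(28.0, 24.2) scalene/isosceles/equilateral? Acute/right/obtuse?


Side lengths squared: AB^2=1445.89, BC^2=2979.08, CA^2=2964.05
Sorted: [1445.89, 2964.05, 2979.08]
By sides: Scalene, By angles: Acute

Scalene, Acute


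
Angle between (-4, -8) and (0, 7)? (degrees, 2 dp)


u.v = -56, |u| = sqrt(80) = 8.9443, |v| = sqrt(49) = 7
cos(theta) = u.v/(|u||v|) = -56/sqrt(3920) = -0.894427
theta = acos(-0.894427) = 153.43 degrees

153.43 degrees


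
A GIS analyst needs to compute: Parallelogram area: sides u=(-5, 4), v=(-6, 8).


|u x v| = |(-5)*8 - 4*(-6)|
= |(-40) - (-24)| = 16

16


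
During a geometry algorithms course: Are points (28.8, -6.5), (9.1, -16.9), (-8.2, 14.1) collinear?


Cross product: (9.1-28.8)*(14.1-(-6.5)) - ((-16.9)-(-6.5))*((-8.2)-28.8)
= -790.62

No, not collinear


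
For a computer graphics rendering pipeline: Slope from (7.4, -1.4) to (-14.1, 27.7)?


slope = (y2-y1)/(x2-x1) = (27.7-(-1.4))/((-14.1)-7.4) = 29.1/(-21.5) = -1.3535

-1.3535


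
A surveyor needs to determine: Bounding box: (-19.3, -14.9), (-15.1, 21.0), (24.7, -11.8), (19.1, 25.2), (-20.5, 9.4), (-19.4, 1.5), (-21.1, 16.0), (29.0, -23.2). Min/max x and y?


x range: [-21.1, 29]
y range: [-23.2, 25.2]
Bounding box: (-21.1,-23.2) to (29,25.2)

(-21.1,-23.2) to (29,25.2)


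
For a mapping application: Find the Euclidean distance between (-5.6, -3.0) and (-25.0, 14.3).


dx=-19.4, dy=17.3
d^2 = (-19.4)^2 + 17.3^2 = 675.65
d = sqrt(675.65) = 25.9933

25.9933


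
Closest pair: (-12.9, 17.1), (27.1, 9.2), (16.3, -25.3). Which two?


d(P0,P1) = 40.7727, d(P0,P2) = 51.482, d(P1,P2) = 36.1509
Closest: P1 and P2

Closest pair: (27.1, 9.2) and (16.3, -25.3), distance = 36.1509


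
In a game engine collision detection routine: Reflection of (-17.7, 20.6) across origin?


Reflection over origin: (x,y) -> (-x,-y)
(-17.7, 20.6) -> (17.7, -20.6)

(17.7, -20.6)


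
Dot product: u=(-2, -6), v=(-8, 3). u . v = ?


u . v = u_x*v_x + u_y*v_y = (-2)*(-8) + (-6)*3
= 16 + (-18) = -2

-2


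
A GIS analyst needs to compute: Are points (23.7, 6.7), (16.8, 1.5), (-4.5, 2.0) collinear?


Cross product: (16.8-23.7)*(2-6.7) - (1.5-6.7)*((-4.5)-23.7)
= -114.21

No, not collinear


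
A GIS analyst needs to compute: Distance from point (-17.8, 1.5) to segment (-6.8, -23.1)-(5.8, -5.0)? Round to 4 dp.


Project P onto AB: t = 0.6305 (clamped to [0,1])
Closest point on segment: (1.1444, -11.6878)
Distance: 23.0826

23.0826


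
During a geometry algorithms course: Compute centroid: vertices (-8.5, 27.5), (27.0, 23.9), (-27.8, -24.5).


Centroid = ((x_A+x_B+x_C)/3, (y_A+y_B+y_C)/3)
= (((-8.5)+27+(-27.8))/3, (27.5+23.9+(-24.5))/3)
= (-3.1, 8.9667)

(-3.1, 8.9667)


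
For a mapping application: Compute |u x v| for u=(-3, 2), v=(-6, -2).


|u x v| = |(-3)*(-2) - 2*(-6)|
= |6 - (-12)| = 18

18


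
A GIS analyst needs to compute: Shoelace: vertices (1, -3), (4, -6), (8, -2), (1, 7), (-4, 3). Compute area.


Shoelace sum: (1*(-6) - 4*(-3)) + (4*(-2) - 8*(-6)) + (8*7 - 1*(-2)) + (1*3 - (-4)*7) + ((-4)*(-3) - 1*3)
= 144
Area = |144|/2 = 72

72


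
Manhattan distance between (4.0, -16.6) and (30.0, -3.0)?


|4-30| + |(-16.6)-(-3)| = 26 + 13.6 = 39.6

39.6


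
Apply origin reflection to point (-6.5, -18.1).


Reflection over origin: (x,y) -> (-x,-y)
(-6.5, -18.1) -> (6.5, 18.1)

(6.5, 18.1)


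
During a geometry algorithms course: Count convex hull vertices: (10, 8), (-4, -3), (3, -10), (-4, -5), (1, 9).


Convex hull vertices (CCW): (-4, -5), (3, -10), (10, 8), (1, 9), (-4, -3)
Count = 5

5


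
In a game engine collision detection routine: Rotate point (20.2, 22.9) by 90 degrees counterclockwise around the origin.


90° CCW: (x,y) -> (-y, x)
(20.2,22.9) -> (-22.9, 20.2)

(-22.9, 20.2)


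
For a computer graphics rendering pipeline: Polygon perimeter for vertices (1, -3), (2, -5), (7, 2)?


Sides: (1, -3)->(2, -5): sqrt(5) = 2.236068, (2, -5)->(7, 2): sqrt(74) = 8.602325, (7, 2)->(1, -3): sqrt(61) = 7.81025
Sum = 18.648643
Perimeter = 18.6486

18.6486


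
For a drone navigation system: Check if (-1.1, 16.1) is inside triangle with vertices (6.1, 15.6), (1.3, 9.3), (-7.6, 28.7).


Cross products: AB x AP = -47.76, BC x BP = -13.96, CA x CP = -87.47
All same sign? yes

Yes, inside


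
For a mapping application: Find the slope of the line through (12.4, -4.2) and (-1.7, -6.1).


slope = (y2-y1)/(x2-x1) = ((-6.1)-(-4.2))/((-1.7)-12.4) = (-1.9)/(-14.1) = 0.1348

0.1348


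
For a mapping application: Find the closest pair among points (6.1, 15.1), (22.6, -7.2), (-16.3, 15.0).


d(P0,P1) = 27.7406, d(P0,P2) = 22.4002, d(P1,P2) = 44.7889
Closest: P0 and P2

Closest pair: (6.1, 15.1) and (-16.3, 15.0), distance = 22.4002


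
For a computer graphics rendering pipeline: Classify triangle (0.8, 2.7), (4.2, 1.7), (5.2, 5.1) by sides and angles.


Side lengths squared: AB^2=12.56, BC^2=12.56, CA^2=25.12
Sorted: [12.56, 12.56, 25.12]
By sides: Isosceles, By angles: Right

Isosceles, Right


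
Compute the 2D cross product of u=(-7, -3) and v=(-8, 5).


u x v = u_x*v_y - u_y*v_x = (-7)*5 - (-3)*(-8)
= (-35) - 24 = -59

-59


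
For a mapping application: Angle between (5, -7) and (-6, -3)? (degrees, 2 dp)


u.v = -9, |u| = sqrt(74) = 8.6023, |v| = sqrt(45) = 6.7082
cos(theta) = u.v/(|u||v|) = -9/sqrt(3330) = -0.155963
theta = acos(-0.155963) = 98.97 degrees

98.97 degrees


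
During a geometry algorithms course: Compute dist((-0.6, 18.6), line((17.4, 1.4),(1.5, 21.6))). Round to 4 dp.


|cross product| = 90.12
|line direction| = sqrt(660.85) = 25.707
Distance = 90.12/sqrt(660.85) = 3.5057

3.5057


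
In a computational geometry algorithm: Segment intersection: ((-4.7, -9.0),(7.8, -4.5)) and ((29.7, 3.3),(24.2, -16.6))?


Cross products: d1=-616.91, d2=-392.91, d3=-1.05, d4=-225.05
d1*d2 < 0 and d3*d4 < 0? no

No, they don't intersect


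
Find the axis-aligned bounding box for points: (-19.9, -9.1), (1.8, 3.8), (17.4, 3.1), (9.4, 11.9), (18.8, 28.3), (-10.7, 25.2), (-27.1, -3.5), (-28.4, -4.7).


x range: [-28.4, 18.8]
y range: [-9.1, 28.3]
Bounding box: (-28.4,-9.1) to (18.8,28.3)

(-28.4,-9.1) to (18.8,28.3)


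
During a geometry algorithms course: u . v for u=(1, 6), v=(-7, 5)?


u . v = u_x*v_x + u_y*v_y = 1*(-7) + 6*5
= (-7) + 30 = 23

23


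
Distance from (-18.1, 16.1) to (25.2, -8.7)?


dx=43.3, dy=-24.8
d^2 = 43.3^2 + (-24.8)^2 = 2489.93
d = sqrt(2489.93) = 49.8992

49.8992


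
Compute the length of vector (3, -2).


|u| = sqrt(3^2 + (-2)^2) = sqrt(13) = 3.6056

3.6056


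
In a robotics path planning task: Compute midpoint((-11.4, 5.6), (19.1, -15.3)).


M = (((-11.4)+19.1)/2, (5.6+(-15.3))/2)
= (3.85, -4.85)

(3.85, -4.85)


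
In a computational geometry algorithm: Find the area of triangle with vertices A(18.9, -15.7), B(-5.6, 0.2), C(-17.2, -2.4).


Area = |x_A(y_B-y_C) + x_B(y_C-y_A) + x_C(y_A-y_B)|/2
= |49.14 + (-74.48) + 273.48|/2
= 248.14/2 = 124.07

124.07


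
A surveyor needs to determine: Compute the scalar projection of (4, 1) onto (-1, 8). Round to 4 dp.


u.v = 4, |v| = sqrt(65) = 8.0623
Scalar projection = u.v / |v| = 4 / sqrt(65) = 0.4961

0.4961


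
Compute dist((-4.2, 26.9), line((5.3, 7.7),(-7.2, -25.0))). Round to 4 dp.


|cross product| = 550.65
|line direction| = sqrt(1225.54) = 35.0077
Distance = 550.65/sqrt(1225.54) = 15.7294

15.7294


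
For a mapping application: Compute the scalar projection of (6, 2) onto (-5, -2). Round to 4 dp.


u.v = -34, |v| = sqrt(29) = 5.3852
Scalar projection = u.v / |v| = -34 / sqrt(29) = -6.3136

-6.3136


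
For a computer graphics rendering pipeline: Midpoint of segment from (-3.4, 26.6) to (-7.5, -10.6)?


M = (((-3.4)+(-7.5))/2, (26.6+(-10.6))/2)
= (-5.45, 8)

(-5.45, 8)


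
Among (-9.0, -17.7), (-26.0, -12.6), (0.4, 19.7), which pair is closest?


d(P0,P1) = 17.7485, d(P0,P2) = 38.5632, d(P1,P2) = 41.7163
Closest: P0 and P1

Closest pair: (-9.0, -17.7) and (-26.0, -12.6), distance = 17.7485


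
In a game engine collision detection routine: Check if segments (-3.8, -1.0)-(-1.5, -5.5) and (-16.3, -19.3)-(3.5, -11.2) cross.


Cross products: d1=261.09, d2=153.36, d3=-98.34, d4=9.39
d1*d2 < 0 and d3*d4 < 0? no

No, they don't intersect


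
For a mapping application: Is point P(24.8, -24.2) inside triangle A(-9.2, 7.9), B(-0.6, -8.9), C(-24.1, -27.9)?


Cross products: AB x AP = 295.14, BC x BP = 842.15, CA x CP = -1695.49
All same sign? no

No, outside


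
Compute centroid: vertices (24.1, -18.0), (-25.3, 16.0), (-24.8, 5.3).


Centroid = ((x_A+x_B+x_C)/3, (y_A+y_B+y_C)/3)
= ((24.1+(-25.3)+(-24.8))/3, ((-18)+16+5.3)/3)
= (-8.6667, 1.1)

(-8.6667, 1.1)


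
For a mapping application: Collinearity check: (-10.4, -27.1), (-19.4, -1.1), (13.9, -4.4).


Cross product: ((-19.4)-(-10.4))*((-4.4)-(-27.1)) - ((-1.1)-(-27.1))*(13.9-(-10.4))
= -836.1

No, not collinear


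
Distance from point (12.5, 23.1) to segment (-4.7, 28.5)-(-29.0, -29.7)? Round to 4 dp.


Project P onto AB: t = 0 (clamped to [0,1])
Closest point on segment: (-4.7, 28.5)
Distance: 18.0278

18.0278


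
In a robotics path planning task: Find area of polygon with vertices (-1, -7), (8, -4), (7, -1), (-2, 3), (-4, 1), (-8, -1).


Shoelace sum: ((-1)*(-4) - 8*(-7)) + (8*(-1) - 7*(-4)) + (7*3 - (-2)*(-1)) + ((-2)*1 - (-4)*3) + ((-4)*(-1) - (-8)*1) + ((-8)*(-7) - (-1)*(-1))
= 176
Area = |176|/2 = 88

88


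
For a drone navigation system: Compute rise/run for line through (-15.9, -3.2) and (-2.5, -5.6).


slope = (y2-y1)/(x2-x1) = ((-5.6)-(-3.2))/((-2.5)-(-15.9)) = (-2.4)/13.4 = -0.1791

-0.1791


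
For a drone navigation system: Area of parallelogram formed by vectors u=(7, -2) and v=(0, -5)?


|u x v| = |7*(-5) - (-2)*0|
= |(-35) - 0| = 35

35


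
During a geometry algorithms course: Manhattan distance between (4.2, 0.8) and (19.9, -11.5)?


|4.2-19.9| + |0.8-(-11.5)| = 15.7 + 12.3 = 28

28


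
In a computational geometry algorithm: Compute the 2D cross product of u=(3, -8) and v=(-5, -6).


u x v = u_x*v_y - u_y*v_x = 3*(-6) - (-8)*(-5)
= (-18) - 40 = -58

-58


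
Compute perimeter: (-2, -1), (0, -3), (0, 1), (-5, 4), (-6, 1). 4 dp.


Sides: (-2, -1)->(0, -3): sqrt(8) = 2.828427, (0, -3)->(0, 1): sqrt(16) = 4, (0, 1)->(-5, 4): sqrt(34) = 5.830952, (-5, 4)->(-6, 1): sqrt(10) = 3.162278, (-6, 1)->(-2, -1): sqrt(20) = 4.472136
Sum = 20.293793
Perimeter = 20.2938

20.2938


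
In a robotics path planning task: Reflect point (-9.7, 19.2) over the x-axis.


Reflection over x-axis: (x,y) -> (x,-y)
(-9.7, 19.2) -> (-9.7, -19.2)

(-9.7, -19.2)


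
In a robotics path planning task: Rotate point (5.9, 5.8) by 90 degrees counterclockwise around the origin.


90° CCW: (x,y) -> (-y, x)
(5.9,5.8) -> (-5.8, 5.9)

(-5.8, 5.9)


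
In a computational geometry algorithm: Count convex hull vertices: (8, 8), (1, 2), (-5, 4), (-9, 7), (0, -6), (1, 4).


Convex hull vertices (CCW): (-9, 7), (0, -6), (8, 8)
Count = 3

3


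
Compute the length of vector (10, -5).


|u| = sqrt(10^2 + (-5)^2) = sqrt(125) = 11.1803

11.1803


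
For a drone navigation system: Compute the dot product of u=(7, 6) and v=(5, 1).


u . v = u_x*v_x + u_y*v_y = 7*5 + 6*1
= 35 + 6 = 41

41


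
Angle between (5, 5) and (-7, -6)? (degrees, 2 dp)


u.v = -65, |u| = sqrt(50) = 7.0711, |v| = sqrt(85) = 9.2195
cos(theta) = u.v/(|u||v|) = -65/sqrt(4250) = -0.997054
theta = acos(-0.997054) = 175.6 degrees

175.6 degrees


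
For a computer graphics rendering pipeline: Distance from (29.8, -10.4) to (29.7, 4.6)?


dx=-0.1, dy=15
d^2 = (-0.1)^2 + 15^2 = 225.01
d = sqrt(225.01) = 15.0003

15.0003


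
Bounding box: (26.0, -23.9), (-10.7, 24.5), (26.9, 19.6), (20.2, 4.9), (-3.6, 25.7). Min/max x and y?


x range: [-10.7, 26.9]
y range: [-23.9, 25.7]
Bounding box: (-10.7,-23.9) to (26.9,25.7)

(-10.7,-23.9) to (26.9,25.7)


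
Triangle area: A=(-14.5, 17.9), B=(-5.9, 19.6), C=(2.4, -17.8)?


Area = |x_A(y_B-y_C) + x_B(y_C-y_A) + x_C(y_A-y_B)|/2
= |(-542.3) + 210.63 + (-4.08)|/2
= 335.75/2 = 167.875

167.875


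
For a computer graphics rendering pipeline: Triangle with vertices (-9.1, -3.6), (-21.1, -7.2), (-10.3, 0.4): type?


Side lengths squared: AB^2=156.96, BC^2=174.4, CA^2=17.44
Sorted: [17.44, 156.96, 174.4]
By sides: Scalene, By angles: Right

Scalene, Right


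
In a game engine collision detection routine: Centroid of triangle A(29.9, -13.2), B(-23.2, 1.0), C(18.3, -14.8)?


Centroid = ((x_A+x_B+x_C)/3, (y_A+y_B+y_C)/3)
= ((29.9+(-23.2)+18.3)/3, ((-13.2)+1+(-14.8))/3)
= (8.3333, -9)

(8.3333, -9)


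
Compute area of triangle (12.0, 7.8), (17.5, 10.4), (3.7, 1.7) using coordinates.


Area = |x_A(y_B-y_C) + x_B(y_C-y_A) + x_C(y_A-y_B)|/2
= |104.4 + (-106.75) + (-9.62)|/2
= 11.97/2 = 5.985

5.985


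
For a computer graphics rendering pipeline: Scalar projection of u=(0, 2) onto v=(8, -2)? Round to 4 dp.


u.v = -4, |v| = sqrt(68) = 8.2462
Scalar projection = u.v / |v| = -4 / sqrt(68) = -0.4851

-0.4851


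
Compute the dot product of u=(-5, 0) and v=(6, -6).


u . v = u_x*v_x + u_y*v_y = (-5)*6 + 0*(-6)
= (-30) + 0 = -30

-30


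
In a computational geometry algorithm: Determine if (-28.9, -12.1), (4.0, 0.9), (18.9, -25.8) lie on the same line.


Cross product: (4-(-28.9))*((-25.8)-(-12.1)) - (0.9-(-12.1))*(18.9-(-28.9))
= -1072.13

No, not collinear


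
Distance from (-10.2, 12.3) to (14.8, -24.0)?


dx=25, dy=-36.3
d^2 = 25^2 + (-36.3)^2 = 1942.69
d = sqrt(1942.69) = 44.076

44.076


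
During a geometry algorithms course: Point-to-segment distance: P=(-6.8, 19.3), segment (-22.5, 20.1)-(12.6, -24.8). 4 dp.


Project P onto AB: t = 0.1807 (clamped to [0,1])
Closest point on segment: (-16.1566, 11.9856)
Distance: 11.8764

11.8764


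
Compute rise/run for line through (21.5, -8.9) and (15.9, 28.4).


slope = (y2-y1)/(x2-x1) = (28.4-(-8.9))/(15.9-21.5) = 37.3/(-5.6) = -6.6607

-6.6607


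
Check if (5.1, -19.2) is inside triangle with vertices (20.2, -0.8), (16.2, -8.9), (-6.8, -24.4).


Cross products: AB x AP = -48.71, BC x BP = 64.85, CA x CP = -140.44
All same sign? no

No, outside


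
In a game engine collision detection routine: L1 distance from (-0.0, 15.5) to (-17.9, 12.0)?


|0-(-17.9)| + |15.5-12| = 17.9 + 3.5 = 21.4

21.4


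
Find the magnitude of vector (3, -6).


|u| = sqrt(3^2 + (-6)^2) = sqrt(45) = 6.7082

6.7082


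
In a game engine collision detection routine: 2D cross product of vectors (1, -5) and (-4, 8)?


u x v = u_x*v_y - u_y*v_x = 1*8 - (-5)*(-4)
= 8 - 20 = -12

-12


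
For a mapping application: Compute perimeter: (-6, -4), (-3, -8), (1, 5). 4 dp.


Sides: (-6, -4)->(-3, -8): sqrt(25) = 5, (-3, -8)->(1, 5): sqrt(185) = 13.601471, (1, 5)->(-6, -4): sqrt(130) = 11.401754
Sum = 30.003225
Perimeter = 30.0032

30.0032


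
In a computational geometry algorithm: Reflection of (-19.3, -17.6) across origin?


Reflection over origin: (x,y) -> (-x,-y)
(-19.3, -17.6) -> (19.3, 17.6)

(19.3, 17.6)


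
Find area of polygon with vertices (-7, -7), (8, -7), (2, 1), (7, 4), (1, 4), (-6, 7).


Shoelace sum: ((-7)*(-7) - 8*(-7)) + (8*1 - 2*(-7)) + (2*4 - 7*1) + (7*4 - 1*4) + (1*7 - (-6)*4) + ((-6)*(-7) - (-7)*7)
= 274
Area = |274|/2 = 137

137


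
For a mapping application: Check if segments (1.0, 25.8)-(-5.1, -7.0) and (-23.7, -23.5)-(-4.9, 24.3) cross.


Cross products: d1=-253.82, d2=-578.88, d3=-509.43, d4=-184.37
d1*d2 < 0 and d3*d4 < 0? no

No, they don't intersect


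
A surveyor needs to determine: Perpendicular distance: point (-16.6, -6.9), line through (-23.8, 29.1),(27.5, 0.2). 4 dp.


|cross product| = 1638.72
|line direction| = sqrt(3466.9) = 58.8804
Distance = 1638.72/sqrt(3466.9) = 27.8313

27.8313


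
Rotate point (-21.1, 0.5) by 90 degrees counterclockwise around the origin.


90° CCW: (x,y) -> (-y, x)
(-21.1,0.5) -> (-0.5, -21.1)

(-0.5, -21.1)


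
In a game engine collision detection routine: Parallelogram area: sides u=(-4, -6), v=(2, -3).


|u x v| = |(-4)*(-3) - (-6)*2|
= |12 - (-12)| = 24

24


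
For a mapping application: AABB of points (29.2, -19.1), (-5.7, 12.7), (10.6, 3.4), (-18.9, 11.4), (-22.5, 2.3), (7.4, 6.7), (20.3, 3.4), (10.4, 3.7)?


x range: [-22.5, 29.2]
y range: [-19.1, 12.7]
Bounding box: (-22.5,-19.1) to (29.2,12.7)

(-22.5,-19.1) to (29.2,12.7)


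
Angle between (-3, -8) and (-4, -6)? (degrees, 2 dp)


u.v = 60, |u| = sqrt(73) = 8.544, |v| = sqrt(52) = 7.2111
cos(theta) = u.v/(|u||v|) = 60/sqrt(3796) = 0.973841
theta = acos(0.973841) = 13.13 degrees

13.13 degrees


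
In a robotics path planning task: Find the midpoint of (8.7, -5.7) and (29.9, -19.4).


M = ((8.7+29.9)/2, ((-5.7)+(-19.4))/2)
= (19.3, -12.55)

(19.3, -12.55)


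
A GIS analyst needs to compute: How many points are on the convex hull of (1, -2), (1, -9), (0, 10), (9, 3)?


Convex hull vertices (CCW): (0, 10), (1, -9), (9, 3)
Count = 3

3


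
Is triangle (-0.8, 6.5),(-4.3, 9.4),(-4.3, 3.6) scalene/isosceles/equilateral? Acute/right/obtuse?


Side lengths squared: AB^2=20.66, BC^2=33.64, CA^2=20.66
Sorted: [20.66, 20.66, 33.64]
By sides: Isosceles, By angles: Acute

Isosceles, Acute


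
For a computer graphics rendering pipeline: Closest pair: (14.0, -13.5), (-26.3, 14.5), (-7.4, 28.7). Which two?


d(P0,P1) = 49.0723, d(P0,P2) = 47.316, d(P1,P2) = 23.64
Closest: P1 and P2

Closest pair: (-26.3, 14.5) and (-7.4, 28.7), distance = 23.64


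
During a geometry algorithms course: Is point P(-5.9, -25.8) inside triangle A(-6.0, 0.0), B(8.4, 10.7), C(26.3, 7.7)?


Cross products: AB x AP = -372.59, BC x BP = -696.25, CA x CP = 834.11
All same sign? no

No, outside


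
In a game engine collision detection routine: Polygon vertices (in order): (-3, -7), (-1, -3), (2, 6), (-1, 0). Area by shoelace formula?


Shoelace sum: ((-3)*(-3) - (-1)*(-7)) + ((-1)*6 - 2*(-3)) + (2*0 - (-1)*6) + ((-1)*(-7) - (-3)*0)
= 15
Area = |15|/2 = 7.5

7.5


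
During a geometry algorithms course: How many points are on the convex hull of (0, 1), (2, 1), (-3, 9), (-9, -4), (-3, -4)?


Convex hull vertices (CCW): (-9, -4), (-3, -4), (2, 1), (-3, 9)
Count = 4

4


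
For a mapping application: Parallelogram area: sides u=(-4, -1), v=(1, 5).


|u x v| = |(-4)*5 - (-1)*1|
= |(-20) - (-1)| = 19

19


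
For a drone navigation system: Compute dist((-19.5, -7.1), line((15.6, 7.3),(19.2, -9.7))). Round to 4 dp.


|cross product| = 648.54
|line direction| = sqrt(301.96) = 17.377
Distance = 648.54/sqrt(301.96) = 37.3218

37.3218


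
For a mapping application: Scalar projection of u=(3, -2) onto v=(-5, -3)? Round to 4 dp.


u.v = -9, |v| = sqrt(34) = 5.831
Scalar projection = u.v / |v| = -9 / sqrt(34) = -1.5435

-1.5435


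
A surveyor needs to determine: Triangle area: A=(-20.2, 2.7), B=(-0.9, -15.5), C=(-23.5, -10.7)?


Area = |x_A(y_B-y_C) + x_B(y_C-y_A) + x_C(y_A-y_B)|/2
= |96.96 + 12.06 + (-427.7)|/2
= 318.68/2 = 159.34

159.34


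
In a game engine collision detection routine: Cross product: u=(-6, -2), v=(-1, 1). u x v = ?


u x v = u_x*v_y - u_y*v_x = (-6)*1 - (-2)*(-1)
= (-6) - 2 = -8

-8


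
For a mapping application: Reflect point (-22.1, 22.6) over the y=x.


Reflection over y=x: (x,y) -> (y,x)
(-22.1, 22.6) -> (22.6, -22.1)

(22.6, -22.1)


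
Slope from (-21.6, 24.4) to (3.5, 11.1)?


slope = (y2-y1)/(x2-x1) = (11.1-24.4)/(3.5-(-21.6)) = (-13.3)/25.1 = -0.5299

-0.5299


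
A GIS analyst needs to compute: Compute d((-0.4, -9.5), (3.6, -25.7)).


dx=4, dy=-16.2
d^2 = 4^2 + (-16.2)^2 = 278.44
d = sqrt(278.44) = 16.6865

16.6865


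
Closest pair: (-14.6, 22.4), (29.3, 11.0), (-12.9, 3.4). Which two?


d(P0,P1) = 45.356, d(P0,P2) = 19.0759, d(P1,P2) = 42.8789
Closest: P0 and P2

Closest pair: (-14.6, 22.4) and (-12.9, 3.4), distance = 19.0759


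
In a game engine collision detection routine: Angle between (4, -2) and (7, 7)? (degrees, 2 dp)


u.v = 14, |u| = sqrt(20) = 4.4721, |v| = sqrt(98) = 9.8995
cos(theta) = u.v/(|u||v|) = 14/sqrt(1960) = 0.316228
theta = acos(0.316228) = 71.57 degrees

71.57 degrees


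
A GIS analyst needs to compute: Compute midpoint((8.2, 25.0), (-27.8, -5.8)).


M = ((8.2+(-27.8))/2, (25+(-5.8))/2)
= (-9.8, 9.6)

(-9.8, 9.6)


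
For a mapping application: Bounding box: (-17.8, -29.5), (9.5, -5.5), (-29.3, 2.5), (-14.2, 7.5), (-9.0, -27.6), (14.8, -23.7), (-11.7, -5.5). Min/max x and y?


x range: [-29.3, 14.8]
y range: [-29.5, 7.5]
Bounding box: (-29.3,-29.5) to (14.8,7.5)

(-29.3,-29.5) to (14.8,7.5)


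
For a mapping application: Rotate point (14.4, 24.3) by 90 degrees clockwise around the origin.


90° CW: (x,y) -> (y, -x)
(14.4,24.3) -> (24.3, -14.4)

(24.3, -14.4)


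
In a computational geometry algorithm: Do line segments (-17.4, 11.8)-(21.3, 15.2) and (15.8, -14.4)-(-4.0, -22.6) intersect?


Cross products: d1=-791, d2=-540.98, d3=-1126.82, d4=-1376.84
d1*d2 < 0 and d3*d4 < 0? no

No, they don't intersect


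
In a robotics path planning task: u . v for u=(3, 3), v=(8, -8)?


u . v = u_x*v_x + u_y*v_y = 3*8 + 3*(-8)
= 24 + (-24) = 0

0


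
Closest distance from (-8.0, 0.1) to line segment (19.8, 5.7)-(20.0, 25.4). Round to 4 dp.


Project P onto AB: t = 0 (clamped to [0,1])
Closest point on segment: (19.8, 5.7)
Distance: 28.3584

28.3584


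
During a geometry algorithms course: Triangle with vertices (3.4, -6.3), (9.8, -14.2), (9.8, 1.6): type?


Side lengths squared: AB^2=103.37, BC^2=249.64, CA^2=103.37
Sorted: [103.37, 103.37, 249.64]
By sides: Isosceles, By angles: Obtuse

Isosceles, Obtuse


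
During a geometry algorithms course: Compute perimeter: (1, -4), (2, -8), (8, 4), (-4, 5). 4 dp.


Sides: (1, -4)->(2, -8): sqrt(17) = 4.123106, (2, -8)->(8, 4): sqrt(180) = 13.416408, (8, 4)->(-4, 5): sqrt(145) = 12.041595, (-4, 5)->(1, -4): sqrt(106) = 10.29563
Sum = 39.876739
Perimeter = 39.8767

39.8767


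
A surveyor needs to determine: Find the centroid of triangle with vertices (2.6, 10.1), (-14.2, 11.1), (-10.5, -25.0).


Centroid = ((x_A+x_B+x_C)/3, (y_A+y_B+y_C)/3)
= ((2.6+(-14.2)+(-10.5))/3, (10.1+11.1+(-25))/3)
= (-7.3667, -1.2667)

(-7.3667, -1.2667)


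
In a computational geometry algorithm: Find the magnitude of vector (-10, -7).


|u| = sqrt((-10)^2 + (-7)^2) = sqrt(149) = 12.2066

12.2066


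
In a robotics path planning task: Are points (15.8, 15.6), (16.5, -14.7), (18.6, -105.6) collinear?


Cross product: (16.5-15.8)*((-105.6)-15.6) - ((-14.7)-15.6)*(18.6-15.8)
= 0

Yes, collinear


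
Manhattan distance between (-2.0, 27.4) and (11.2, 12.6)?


|(-2)-11.2| + |27.4-12.6| = 13.2 + 14.8 = 28

28


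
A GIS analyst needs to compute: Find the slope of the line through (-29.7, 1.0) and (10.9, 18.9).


slope = (y2-y1)/(x2-x1) = (18.9-1)/(10.9-(-29.7)) = 17.9/40.6 = 0.4409

0.4409


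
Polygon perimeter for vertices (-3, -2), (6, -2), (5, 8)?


Sides: (-3, -2)->(6, -2): sqrt(81) = 9, (6, -2)->(5, 8): sqrt(101) = 10.049876, (5, 8)->(-3, -2): sqrt(164) = 12.806248
Sum = 31.856124
Perimeter = 31.8561

31.8561


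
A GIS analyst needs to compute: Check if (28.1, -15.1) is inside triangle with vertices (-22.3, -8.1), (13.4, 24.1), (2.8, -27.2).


Cross products: AB x AP = -1872.78, BC x BP = 1169.63, CA x CP = -786.94
All same sign? no

No, outside
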